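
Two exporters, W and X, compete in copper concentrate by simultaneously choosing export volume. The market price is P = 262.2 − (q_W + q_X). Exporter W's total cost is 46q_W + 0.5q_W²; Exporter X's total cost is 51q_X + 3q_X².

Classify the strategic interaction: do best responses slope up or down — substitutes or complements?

strategic substitutes

Exporter W's profit: π = q_W(262.2 − (q_W + q_X)) − 46q_W − 0.5q_W².
∂π/∂q_W = 216.2 − 3q_W − q_X = 0, so q_W = 1081/15 − (1/3)q_X.
The best-response slope dq_W/dq_X = −1/3 < 0: the reaction function is downward-sloping, so the choices are strategic substitutes.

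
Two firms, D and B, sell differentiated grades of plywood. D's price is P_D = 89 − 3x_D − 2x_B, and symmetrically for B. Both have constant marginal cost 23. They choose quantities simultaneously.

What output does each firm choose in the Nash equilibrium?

Firm D's profit: π = x_D(89 − 3x_D − 2x_B) − 23x_D.
∂π/∂x_D = 66 − 6x_D − 2x_B = 0 ⇒ x_D = 11 − (1/3)x_B.
The game is symmetric, so in equilibrium x_B = x_D: the reaction function gives (4/3)x_D = 11, hence x_D = 8.25.

8.25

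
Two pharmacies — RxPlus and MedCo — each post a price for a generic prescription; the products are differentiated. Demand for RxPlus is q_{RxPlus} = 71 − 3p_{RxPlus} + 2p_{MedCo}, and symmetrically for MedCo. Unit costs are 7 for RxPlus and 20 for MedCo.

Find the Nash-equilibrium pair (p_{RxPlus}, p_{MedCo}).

RxPlus's profit: π = (p_{RxPlus} − 7)(71 − 3p_{RxPlus} + 2p_{MedCo}).
∂π/∂p_{RxPlus} = 92 − 6p_{RxPlus} + 2p_{MedCo} = 0 ⇒ p_{RxPlus} = 46/3 + (1/3)p_{MedCo}.
Similarly p_{MedCo} = 131/6 + (1/3)p_{RxPlus}.
Solving the two reaction functions simultaneously: (1 − (1/3)(1/3))p_{RxPlus} = 46/3 + (1/3)·(131/6), so (8/9)p_{RxPlus} = 407/18 and p_{RxPlus} = 25.4375.
Then p_{MedCo} = 131/6 + (1/3)·25.4375 = 30.3125.

25.4375, 30.3125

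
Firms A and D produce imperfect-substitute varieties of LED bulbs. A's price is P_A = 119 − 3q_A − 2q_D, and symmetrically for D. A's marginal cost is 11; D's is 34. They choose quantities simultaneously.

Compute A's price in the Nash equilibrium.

55.8125

Firm A's profit: π = q_A(119 − 3q_A − 2q_D) − 11q_A.
∂π/∂q_A = 108 − 6q_A − 2q_D = 0 ⇒ q_A = 18 − (1/3)q_D.
Similarly q_D = 85/6 − (1/3)q_A.
Solving the two reaction functions simultaneously: (1 − (−1/3)(−1/3))q_A = 18 − (1/3)·(85/6), so (8/9)q_A = 239/18 and q_A = 14.9375.
Then q_D = 85/6 − (1/3)·14.9375 = 9.1875.
P_A = 119 − 3·14.9375 − 2·9.1875 = 55.8125.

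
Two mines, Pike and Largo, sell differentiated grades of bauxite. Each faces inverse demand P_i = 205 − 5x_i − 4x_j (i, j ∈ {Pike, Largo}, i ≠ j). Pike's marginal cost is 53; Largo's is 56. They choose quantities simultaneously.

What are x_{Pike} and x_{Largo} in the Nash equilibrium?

Mine Pike's profit: π = x_{Pike}(205 − 5x_{Pike} − 4x_{Largo}) − 53x_{Pike}.
∂π/∂x_{Pike} = 152 − 10x_{Pike} − 4x_{Largo} = 0 ⇒ x_{Pike} = 15.2 − 0.4x_{Largo}.
Similarly x_{Largo} = 14.9 − 0.4x_{Pike}.
Solving the two reaction functions simultaneously: (1 − (−0.4)(−0.4))x_{Pike} = 15.2 − 0.4·14.9, so 0.84x_{Pike} = 9.24 and x_{Pike} = 11.
Then x_{Largo} = 14.9 − 0.4·11 = 10.5.

11, 10.5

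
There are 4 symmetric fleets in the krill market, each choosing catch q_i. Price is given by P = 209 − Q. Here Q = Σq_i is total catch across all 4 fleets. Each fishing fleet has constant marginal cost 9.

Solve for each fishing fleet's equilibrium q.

A representative fishing fleet's profit is π_i = q_i(209 − Q) − 9q_i, with Q = q_i + Σ_{j≠i} q_j.
First-order condition: 200 − 2q_i − Σ_{j≠i} q_j = 0.
With identical fishing fleets, set every q_j = q: then 200 − 2q − 3q = 0, i.e. q = 200/5 = 40.

40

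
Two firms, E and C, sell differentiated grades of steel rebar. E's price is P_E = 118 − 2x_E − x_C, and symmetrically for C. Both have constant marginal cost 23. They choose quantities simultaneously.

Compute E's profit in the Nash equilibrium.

722

Firm E's profit: π = x_E(118 − 2x_E − x_C) − 23x_E.
∂π/∂x_E = 95 − 4x_E − x_C = 0 ⇒ x_E = 23.75 − 0.25x_C.
By symmetry x_C = x_E; substituting into the reaction function, 1.25x_E = 23.75 and x_E = 19.
P_E = 118 − 2·19 − 19 = 61.
Profit = (61 − 23)·19 = 722.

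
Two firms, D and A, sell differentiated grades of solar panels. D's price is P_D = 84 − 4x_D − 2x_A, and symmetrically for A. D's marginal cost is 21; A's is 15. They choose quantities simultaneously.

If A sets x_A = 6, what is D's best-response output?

Firm D's profit: π = x_D(84 − 4x_D − 2x_A) − 21x_D.
∂π/∂x_D = 63 − 8x_D − 2x_A = 0 ⇒ x_D = 7.875 − 0.25x_A.
At x_A = 6: x_D = 7.875 − 0.25·6 = 6.375.

6.375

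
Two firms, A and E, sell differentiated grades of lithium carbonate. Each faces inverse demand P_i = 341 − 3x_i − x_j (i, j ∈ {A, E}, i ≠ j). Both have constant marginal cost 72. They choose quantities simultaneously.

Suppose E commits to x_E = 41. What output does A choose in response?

38

Firm A's profit: π = x_A(341 − 3x_A − x_E) − 72x_A.
∂π/∂x_A = 269 − 6x_A − x_E = 0 ⇒ x_A = 269/6 − (1/6)x_E.
At x_E = 41: x_A = 269/6 − (1/6)·41 = 38.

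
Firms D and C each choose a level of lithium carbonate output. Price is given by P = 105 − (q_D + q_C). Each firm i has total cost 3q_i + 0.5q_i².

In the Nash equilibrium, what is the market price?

Firm D's profit: π = q_D(105 − (q_D + q_C)) − 3q_D − 0.5q_D².
∂π/∂q_D = 102 − 3q_D − q_C = 0, so q_D = 34 − (1/3)q_C.
The game is symmetric, so in equilibrium q_C = q_D: the reaction function gives (4/3)q_D = 34, hence q_D = 25.5.
Equilibrium price: P = 105 − 51 = 54.

54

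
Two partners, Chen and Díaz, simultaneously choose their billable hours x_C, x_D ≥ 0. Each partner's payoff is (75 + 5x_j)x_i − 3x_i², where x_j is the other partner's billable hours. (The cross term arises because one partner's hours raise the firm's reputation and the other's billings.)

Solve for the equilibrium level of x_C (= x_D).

75

Chen's payoff is (75 + 5x_D)x_C − 3x_C².
∂π/∂x_C = 75 + 5x_D − 6x_C = 0, so x_C = 12.5 + (5/6)x_D.
Setting x_C = x_D in the reaction function: x_C = 12.5 + (5/6)x_C, so x_C = 12.5 / (1/6) = 75.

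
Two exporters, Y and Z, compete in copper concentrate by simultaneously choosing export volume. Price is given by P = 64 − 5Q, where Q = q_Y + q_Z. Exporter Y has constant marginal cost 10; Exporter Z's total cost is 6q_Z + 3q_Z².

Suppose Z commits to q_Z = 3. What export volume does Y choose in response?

3.9

Exporter Y's profit: π = q_Y(64 − 5(q_Y + q_Z)) − 10q_Y.
∂π/∂q_Y = 54 − 10q_Y − 5q_Z = 0, so q_Y = 5.4 − 0.5q_Z.
At q_Z = 3: q_Y = 5.4 − 0.5·3 = 3.9.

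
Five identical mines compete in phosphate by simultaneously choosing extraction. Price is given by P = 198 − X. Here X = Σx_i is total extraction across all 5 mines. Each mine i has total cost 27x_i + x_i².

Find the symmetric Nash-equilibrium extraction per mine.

21.375

A representative mine's profit is π_i = x_i(198 − X) − 27x_i − x_i², with X = x_i + Σ_{j≠i} x_j.
First-order condition: 171 − 4x_i − Σ_{j≠i} x_j = 0.
In a symmetric equilibrium every mine chooses the same x, so Σ_{j≠i} x_j = 4x. The condition becomes 171 − 8x = 0, giving x = 171/8 = 21.375.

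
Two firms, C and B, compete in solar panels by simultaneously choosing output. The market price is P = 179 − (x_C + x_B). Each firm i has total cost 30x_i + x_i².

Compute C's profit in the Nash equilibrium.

1776.08

Firm C's profit: π = x_C(179 − (x_C + x_B)) − 30x_C − x_C².
∂π/∂x_C = 149 − 4x_C − x_B = 0, so x_C = 37.25 − 0.25x_B.
By symmetry x_B = x_C; substituting into the reaction function, 1.25x_C = 37.25 and x_C = 29.8.
Price P = 179 − 59.6 = 119.4.
C's profit: (119.4 − 30)·29.8 − (29.8)² = 1776.08.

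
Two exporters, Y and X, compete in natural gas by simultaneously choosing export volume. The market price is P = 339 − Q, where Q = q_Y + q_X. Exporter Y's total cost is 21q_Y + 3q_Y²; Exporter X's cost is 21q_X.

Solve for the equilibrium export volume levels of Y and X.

21.2, 148.4

Exporter Y's profit: π = q_Y(339 − (q_Y + q_X)) − 21q_Y − 3q_Y².
∂π/∂q_Y = 318 − 8q_Y − q_X = 0, so q_Y = 39.75 − 0.125q_X.
For X: ∂π/∂q_X = 318 − 2q_X − q_Y = 0 ⇒ q_X = 159 − 0.5q_Y.
Substituting the second reaction function into the first: q_Y = 39.75 − 0.125(159 − 0.5q_Y), which gives 0.9375q_Y = 19.875 ⇒ q_Y = 21.2.
Then q_X = 159 − 0.5·21.2 = 148.4.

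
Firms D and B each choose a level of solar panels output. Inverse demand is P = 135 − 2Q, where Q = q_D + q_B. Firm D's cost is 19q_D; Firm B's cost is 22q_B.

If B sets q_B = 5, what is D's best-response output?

Firm D's profit: π = q_D(135 − 2(q_D + q_B)) − 19q_D.
∂π/∂q_D = 116 − 4q_D − 2q_B = 0, so q_D = 29 − 0.5q_B.
At q_B = 5: q_D = 29 − 0.5·5 = 26.5.

26.5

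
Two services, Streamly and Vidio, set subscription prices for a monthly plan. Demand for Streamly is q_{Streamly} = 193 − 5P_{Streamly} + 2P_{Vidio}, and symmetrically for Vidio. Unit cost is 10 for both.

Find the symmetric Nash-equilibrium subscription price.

30.375

Streamly's profit: π = (P_{Streamly} − 10)(193 − 5P_{Streamly} + 2P_{Vidio}).
∂π/∂P_{Streamly} = 243 − 10P_{Streamly} + 2P_{Vidio} = 0 ⇒ P_{Streamly} = 24.3 + 0.2P_{Vidio}.
Setting P_{Streamly} = P_{Vidio} in the reaction function: P_{Streamly} = 24.3 + 0.2P_{Streamly}, so P_{Streamly} = 24.3 / 0.8 = 30.375.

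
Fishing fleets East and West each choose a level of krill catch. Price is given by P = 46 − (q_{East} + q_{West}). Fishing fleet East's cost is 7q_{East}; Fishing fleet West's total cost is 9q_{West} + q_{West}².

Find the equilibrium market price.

24

Fishing fleet East's profit: π = q_{East}(46 − (q_{East} + q_{West})) − 7q_{East}.
∂π/∂q_{East} = 39 − 2q_{East} − q_{West} = 0, so q_{East} = 19.5 − 0.5q_{West}.
For West: ∂π/∂q_{West} = 37 − 4q_{West} − q_{East} = 0 ⇒ q_{West} = 9.25 − 0.25q_{East}.
Plugging q_{West} into East's best response: q_{East} = 19.5 − 0.5(9.25 − 0.25q_{East}) ⇒ 0.875q_{East} = 14.875, so q_{East} = 17.
Then q_{West} = 9.25 − 0.25·17 = 5.
Equilibrium price: P = 46 − 22 = 24.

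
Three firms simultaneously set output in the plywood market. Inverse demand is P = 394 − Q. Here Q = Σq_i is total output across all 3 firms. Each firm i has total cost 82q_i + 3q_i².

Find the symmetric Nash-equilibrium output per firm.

31.2

A representative firm's profit is π_i = q_i(394 − Q) − 82q_i − 3q_i², with Q = q_i + Σ_{j≠i} q_j.
First-order condition: 312 − 8q_i − Σ_{j≠i} q_j = 0.
Imposing symmetry (q_j = q for all j) turns Σ_{j≠i} q_j into 2q, so 312 = 10q and q = 31.2.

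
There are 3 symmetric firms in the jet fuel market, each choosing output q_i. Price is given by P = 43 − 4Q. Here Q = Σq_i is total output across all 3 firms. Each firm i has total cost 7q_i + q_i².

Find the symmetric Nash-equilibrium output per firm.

2

A representative firm's profit is π_i = q_i(43 − 4Q) − 7q_i − q_i², with Q = q_i + Σ_{j≠i} q_j.
First-order condition: 36 − 10q_i − 4Σ_{j≠i} q_j = 0.
With identical firms, set every q_j = q: then 36 − 10q − 8q = 0, i.e. q = 36/18 = 2.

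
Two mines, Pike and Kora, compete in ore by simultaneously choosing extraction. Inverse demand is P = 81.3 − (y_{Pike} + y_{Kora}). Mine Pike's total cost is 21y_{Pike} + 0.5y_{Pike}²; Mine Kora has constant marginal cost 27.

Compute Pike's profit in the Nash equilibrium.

Mine Pike's profit: π = y_{Pike}(81.3 − (y_{Pike} + y_{Kora})) − 21y_{Pike} − 0.5y_{Pike}².
∂π/∂y_{Pike} = 60.3 − 3y_{Pike} − y_{Kora} = 0, so y_{Pike} = 20.1 − (1/3)y_{Kora}.
For Kora: ∂π/∂y_{Kora} = 54.3 − 2y_{Kora} − y_{Pike} = 0 ⇒ y_{Kora} = 27.15 − 0.5y_{Pike}.
Substituting the second reaction function into the first: y_{Pike} = 20.1 − (1/3)(27.15 − 0.5y_{Pike}), which gives (5/6)y_{Pike} = 11.05 ⇒ y_{Pike} = 13.26.
Then y_{Kora} = 27.15 − 0.5·13.26 = 20.52.
Price P = 81.3 − 33.78 = 47.52.
Pike's profit: (47.52 − 21)·13.26 − 0.5(13.26)² = 263.7414.

263.7414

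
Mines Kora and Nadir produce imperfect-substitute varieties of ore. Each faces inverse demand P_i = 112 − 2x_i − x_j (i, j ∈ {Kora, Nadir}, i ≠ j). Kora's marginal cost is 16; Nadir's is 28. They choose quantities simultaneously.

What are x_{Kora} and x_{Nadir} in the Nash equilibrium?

Mine Kora's profit: π = x_{Kora}(112 − 2x_{Kora} − x_{Nadir}) − 16x_{Kora}.
∂π/∂x_{Kora} = 96 − 4x_{Kora} − x_{Nadir} = 0 ⇒ x_{Kora} = 24 − 0.25x_{Nadir}.
Similarly x_{Nadir} = 21 − 0.25x_{Kora}.
Substituting the second reaction function into the first: x_{Kora} = 24 − 0.25(21 − 0.25x_{Kora}), which gives 0.9375x_{Kora} = 18.75 ⇒ x_{Kora} = 20.
Then x_{Nadir} = 21 − 0.25·20 = 16.

20, 16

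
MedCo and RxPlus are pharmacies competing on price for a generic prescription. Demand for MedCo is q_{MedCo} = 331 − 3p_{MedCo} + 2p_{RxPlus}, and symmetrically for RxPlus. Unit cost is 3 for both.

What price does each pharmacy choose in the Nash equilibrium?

85

MedCo's profit: π = (p_{MedCo} − 3)(331 − 3p_{MedCo} + 2p_{RxPlus}).
∂π/∂p_{MedCo} = 340 − 6p_{MedCo} + 2p_{RxPlus} = 0 ⇒ p_{MedCo} = 170/3 + (1/3)p_{RxPlus}.
Setting p_{MedCo} = p_{RxPlus} in the reaction function: p_{MedCo} = 170/3 + (1/3)p_{MedCo}, so p_{MedCo} = (170/3) / (2/3) = 85.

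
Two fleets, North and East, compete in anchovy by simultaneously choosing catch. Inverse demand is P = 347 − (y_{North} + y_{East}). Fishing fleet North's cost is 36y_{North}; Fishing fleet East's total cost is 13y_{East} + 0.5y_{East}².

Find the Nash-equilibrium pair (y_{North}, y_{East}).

Fishing fleet North's profit: π = y_{North}(347 − (y_{North} + y_{East})) − 36y_{North}.
∂π/∂y_{North} = 311 − 2y_{North} − y_{East} = 0, so y_{North} = 155.5 − 0.5y_{East}.
For East: ∂π/∂y_{East} = 334 − 3y_{East} − y_{North} = 0 ⇒ y_{East} = 334/3 − (1/3)y_{North}.
Substituting the second reaction function into the first: y_{North} = 155.5 − 0.5(334/3 − (1/3)y_{North}), which gives (5/6)y_{North} = 599/6 ⇒ y_{North} = 119.8.
Then y_{East} = 334/3 − (1/3)·119.8 = 71.4.

119.8, 71.4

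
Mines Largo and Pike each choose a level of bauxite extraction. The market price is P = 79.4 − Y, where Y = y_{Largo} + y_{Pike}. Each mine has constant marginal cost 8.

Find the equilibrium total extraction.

47.6

Mine Largo's profit: π = y_{Largo}(79.4 − (y_{Largo} + y_{Pike})) − 8y_{Largo}.
∂π/∂y_{Largo} = 71.4 − 2y_{Largo} − y_{Pike} = 0, so y_{Largo} = 35.7 − 0.5y_{Pike}.
The game is symmetric, so in equilibrium y_{Pike} = y_{Largo}: the reaction function gives 1.5y_{Largo} = 35.7, hence y_{Largo} = 23.8.
Total extraction: 23.8 + 23.8 = 47.6.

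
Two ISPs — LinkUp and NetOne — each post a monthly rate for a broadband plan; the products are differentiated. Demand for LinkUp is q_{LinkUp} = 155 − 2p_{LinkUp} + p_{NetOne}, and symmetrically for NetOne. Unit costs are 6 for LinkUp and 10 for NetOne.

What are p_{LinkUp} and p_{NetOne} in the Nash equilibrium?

LinkUp's profit: π = (p_{LinkUp} − 6)(155 − 2p_{LinkUp} + p_{NetOne}).
∂π/∂p_{LinkUp} = 167 − 4p_{LinkUp} + p_{NetOne} = 0 ⇒ p_{LinkUp} = 41.75 + 0.25p_{NetOne}.
Similarly p_{NetOne} = 43.75 + 0.25p_{LinkUp}.
Plugging p_{NetOne} into LinkUp's best response: p_{LinkUp} = 41.75 + 0.25(43.75 + 0.25p_{LinkUp}) ⇒ 0.9375p_{LinkUp} = 52.6875, so p_{LinkUp} = 56.2.
Then p_{NetOne} = 43.75 + 0.25·56.2 = 57.8.

56.2, 57.8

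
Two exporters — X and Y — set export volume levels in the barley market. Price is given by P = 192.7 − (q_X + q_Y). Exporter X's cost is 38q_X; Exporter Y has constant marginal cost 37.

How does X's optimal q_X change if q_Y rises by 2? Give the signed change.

Exporter X's profit: π = q_X(192.7 − (q_X + q_Y)) − 38q_X.
∂π/∂q_X = 154.7 − 2q_X − q_Y = 0, so q_X = 77.35 − 0.5q_Y.
The reaction-function slope is −0.5, so a 2-unit rise in q_Y moves q_X by −0.5 × 2 = −1. X's best response falls — the actions are strategic substitutes.

-1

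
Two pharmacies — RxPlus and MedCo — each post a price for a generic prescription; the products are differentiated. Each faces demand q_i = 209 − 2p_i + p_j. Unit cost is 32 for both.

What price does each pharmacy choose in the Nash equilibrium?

RxPlus's profit: π = (p_{RxPlus} − 32)(209 − 2p_{RxPlus} + p_{MedCo}).
∂π/∂p_{RxPlus} = 273 − 4p_{RxPlus} + p_{MedCo} = 0 ⇒ p_{RxPlus} = 68.25 + 0.25p_{MedCo}.
The game is symmetric, so in equilibrium p_{MedCo} = p_{RxPlus}: the reaction function gives 0.75p_{RxPlus} = 68.25, hence p_{RxPlus} = 91.

91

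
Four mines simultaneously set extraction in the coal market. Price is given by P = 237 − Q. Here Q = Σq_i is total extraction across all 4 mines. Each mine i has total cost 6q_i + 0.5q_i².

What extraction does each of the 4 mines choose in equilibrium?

A representative mine's profit is π_i = q_i(237 − Q) − 6q_i − 0.5q_i², with Q = q_i + Σ_{j≠i} q_j.
First-order condition: 231 − 3q_i − Σ_{j≠i} q_j = 0.
Imposing symmetry (q_j = q for all j) turns Σ_{j≠i} q_j into 3q, so 231 = 6q and q = 38.5.

38.5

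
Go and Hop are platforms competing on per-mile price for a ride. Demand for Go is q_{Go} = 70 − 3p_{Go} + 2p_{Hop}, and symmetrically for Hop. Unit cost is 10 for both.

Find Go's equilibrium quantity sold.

45

Go's profit: π = (p_{Go} − 10)(70 − 3p_{Go} + 2p_{Hop}).
∂π/∂p_{Go} = 100 − 6p_{Go} + 2p_{Hop} = 0 ⇒ p_{Go} = 50/3 + (1/3)p_{Hop}.
By symmetry p_{Hop} = p_{Go}; substituting into the reaction function, (2/3)p_{Go} = 50/3 and p_{Go} = 25.
q_{Go} = 70 − 3·25 + 2·25 = 45.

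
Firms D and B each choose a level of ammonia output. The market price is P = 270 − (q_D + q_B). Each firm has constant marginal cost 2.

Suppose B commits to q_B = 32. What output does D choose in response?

118

Firm D's profit: π = q_D(270 − (q_D + q_B)) − 2q_D.
∂π/∂q_D = 268 − 2q_D − q_B = 0, so q_D = 134 − 0.5q_B.
At q_B = 32: q_D = 134 − 0.5·32 = 118.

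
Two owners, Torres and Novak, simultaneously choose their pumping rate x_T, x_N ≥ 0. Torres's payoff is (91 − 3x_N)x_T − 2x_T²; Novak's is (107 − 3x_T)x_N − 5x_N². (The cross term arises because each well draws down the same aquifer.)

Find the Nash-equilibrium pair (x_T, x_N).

19, 5

Expanding Torres's payoff: 91x_T − 3x_Nx_T − 2x_T².
∂π/∂x_T = 91 − 3x_N − 4x_T = 0, so x_T = 22.75 − 0.75x_N.
Likewise for Novak: x_N = 10.7 − 0.3x_T.
Solving the two reaction functions simultaneously: (1 − (−0.75)(−0.3))x_T = 22.75 − 0.75·10.7, so 0.775x_T = 14.725 and x_T = 19.
Then x_N = 10.7 − 0.3·19 = 5.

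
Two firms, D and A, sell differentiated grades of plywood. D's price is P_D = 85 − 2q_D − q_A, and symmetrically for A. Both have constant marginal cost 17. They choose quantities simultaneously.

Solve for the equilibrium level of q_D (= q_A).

13.6

Firm D's profit: π = q_D(85 − 2q_D − q_A) − 17q_D.
∂π/∂q_D = 68 − 4q_D − q_A = 0 ⇒ q_D = 17 − 0.25q_A.
By symmetry q_A = q_D; substituting into the reaction function, 1.25q_D = 17 and q_D = 13.6.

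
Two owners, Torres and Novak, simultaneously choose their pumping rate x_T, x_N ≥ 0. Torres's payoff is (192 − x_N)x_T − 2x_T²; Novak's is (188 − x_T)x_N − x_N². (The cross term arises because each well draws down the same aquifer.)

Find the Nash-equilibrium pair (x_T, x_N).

28, 80

Expanding Torres's payoff: 192x_T − x_Nx_T − 2x_T².
∂π/∂x_T = 192 − x_N − 4x_T = 0, so x_T = 48 − 0.25x_N.
Likewise for Novak: x_N = 94 − 0.5x_T.
Substituting the second reaction function into the first: x_T = 48 − 0.25(94 − 0.5x_T), which gives 0.875x_T = 24.5 ⇒ x_T = 28.
Then x_N = 94 − 0.5·28 = 80.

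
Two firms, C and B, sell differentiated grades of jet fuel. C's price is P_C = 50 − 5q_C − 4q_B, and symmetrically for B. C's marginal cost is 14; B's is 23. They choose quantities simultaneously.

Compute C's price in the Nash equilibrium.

Firm C's profit: π = q_C(50 − 5q_C − 4q_B) − 14q_C.
∂π/∂q_C = 36 − 10q_C − 4q_B = 0 ⇒ q_C = 3.6 − 0.4q_B.
Similarly q_B = 2.7 − 0.4q_C.
Plugging q_B into C's best response: q_C = 3.6 − 0.4(2.7 − 0.4q_C) ⇒ 0.84q_C = 2.52, so q_C = 3.
Then q_B = 2.7 − 0.4·3 = 1.5.
P_C = 50 − 5·3 − 4·1.5 = 29.

29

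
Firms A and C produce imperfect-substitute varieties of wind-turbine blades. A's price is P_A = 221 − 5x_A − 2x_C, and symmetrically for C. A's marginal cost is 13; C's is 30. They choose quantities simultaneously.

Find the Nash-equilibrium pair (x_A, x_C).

Firm A's profit: π = x_A(221 − 5x_A − 2x_C) − 13x_A.
∂π/∂x_A = 208 − 10x_A − 2x_C = 0 ⇒ x_A = 20.8 − 0.2x_C.
Similarly x_C = 19.1 − 0.2x_A.
Solving the two reaction functions simultaneously: (1 − (−0.2)(−0.2))x_A = 20.8 − 0.2·19.1, so 0.96x_A = 16.98 and x_A = 17.6875.
Then x_C = 19.1 − 0.2·17.6875 = 15.5625.

17.6875, 15.5625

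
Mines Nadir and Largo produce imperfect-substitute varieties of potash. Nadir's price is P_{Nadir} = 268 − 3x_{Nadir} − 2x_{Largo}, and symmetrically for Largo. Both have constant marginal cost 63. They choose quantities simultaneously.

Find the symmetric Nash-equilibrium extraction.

25.625

Mine Nadir's profit: π = x_{Nadir}(268 − 3x_{Nadir} − 2x_{Largo}) − 63x_{Nadir}.
∂π/∂x_{Nadir} = 205 − 6x_{Nadir} − 2x_{Largo} = 0 ⇒ x_{Nadir} = 205/6 − (1/3)x_{Largo}.
By symmetry x_{Largo} = x_{Nadir}; substituting into the reaction function, (4/3)x_{Nadir} = 205/6 and x_{Nadir} = 25.625.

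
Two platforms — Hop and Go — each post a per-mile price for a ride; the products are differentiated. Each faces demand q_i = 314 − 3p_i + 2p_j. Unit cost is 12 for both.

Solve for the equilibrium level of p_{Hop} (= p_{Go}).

87.5

Hop's profit: π = (p_{Hop} − 12)(314 − 3p_{Hop} + 2p_{Go}).
∂π/∂p_{Hop} = 350 − 6p_{Hop} + 2p_{Go} = 0 ⇒ p_{Hop} = 175/3 + (1/3)p_{Go}.
By symmetry p_{Go} = p_{Hop}; substituting into the reaction function, (2/3)p_{Hop} = 175/3 and p_{Hop} = 87.5.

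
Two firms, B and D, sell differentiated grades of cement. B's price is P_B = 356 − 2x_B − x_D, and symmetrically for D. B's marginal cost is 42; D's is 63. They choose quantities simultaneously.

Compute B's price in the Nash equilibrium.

Firm B's profit: π = x_B(356 − 2x_B − x_D) − 42x_B.
∂π/∂x_B = 314 − 4x_B − x_D = 0 ⇒ x_B = 78.5 − 0.25x_D.
Similarly x_D = 73.25 − 0.25x_B.
Plugging x_D into B's best response: x_B = 78.5 − 0.25(73.25 − 0.25x_B) ⇒ 0.9375x_B = 60.1875, so x_B = 64.2.
Then x_D = 73.25 − 0.25·64.2 = 57.2.
P_B = 356 − 2·64.2 − 57.2 = 170.4.

170.4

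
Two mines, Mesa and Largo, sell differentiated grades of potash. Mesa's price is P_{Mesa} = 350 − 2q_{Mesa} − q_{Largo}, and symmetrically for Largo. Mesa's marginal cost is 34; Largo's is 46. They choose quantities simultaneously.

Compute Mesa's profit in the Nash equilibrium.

8192

Mine Mesa's profit: π = q_{Mesa}(350 − 2q_{Mesa} − q_{Largo}) − 34q_{Mesa}.
∂π/∂q_{Mesa} = 316 − 4q_{Mesa} − q_{Largo} = 0 ⇒ q_{Mesa} = 79 − 0.25q_{Largo}.
Similarly q_{Largo} = 76 − 0.25q_{Mesa}.
Plugging q_{Largo} into Mesa's best response: q_{Mesa} = 79 − 0.25(76 − 0.25q_{Mesa}) ⇒ 0.9375q_{Mesa} = 60, so q_{Mesa} = 64.
Then q_{Largo} = 76 − 0.25·64 = 60.
P_{Mesa} = 350 − 2·64 − 60 = 162.
Profit = (162 − 34)·64 = 8192.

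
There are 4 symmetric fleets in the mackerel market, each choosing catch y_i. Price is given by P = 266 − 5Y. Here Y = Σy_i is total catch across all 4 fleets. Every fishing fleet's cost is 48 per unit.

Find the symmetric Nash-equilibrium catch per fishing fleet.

8.72

A representative fishing fleet's profit is π_i = y_i(266 − 5Y) − 48y_i, with Y = y_i + Σ_{j≠i} y_j.
First-order condition: 218 − 10y_i − 5Σ_{j≠i} y_j = 0.
In a symmetric equilibrium every fishing fleet chooses the same y, so Σ_{j≠i} y_j = 3y. The condition becomes 218 − 25y = 0, giving y = 218/25 = 8.72.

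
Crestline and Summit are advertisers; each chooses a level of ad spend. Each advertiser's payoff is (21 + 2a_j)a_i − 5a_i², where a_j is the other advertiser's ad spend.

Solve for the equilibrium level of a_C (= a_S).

2.625

Crestline's payoff is (21 + 2a_S)a_C − 5a_C².
∂π/∂a_C = 21 + 2a_S − 10a_C = 0, so a_C = 2.1 + 0.2a_S.
The game is symmetric, so in equilibrium a_S = a_C: the reaction function gives 0.8a_C = 2.1, hence a_C = 2.625.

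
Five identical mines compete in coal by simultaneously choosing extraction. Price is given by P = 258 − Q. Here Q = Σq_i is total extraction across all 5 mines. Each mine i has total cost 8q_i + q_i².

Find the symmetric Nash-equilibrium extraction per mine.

A representative mine's profit is π_i = q_i(258 − Q) − 8q_i − q_i², with Q = q_i + Σ_{j≠i} q_j.
First-order condition: 250 − 4q_i − Σ_{j≠i} q_j = 0.
With identical mines, set every q_j = q: then 250 − 4q − 4q = 0, i.e. q = 250/8 = 31.25.

31.25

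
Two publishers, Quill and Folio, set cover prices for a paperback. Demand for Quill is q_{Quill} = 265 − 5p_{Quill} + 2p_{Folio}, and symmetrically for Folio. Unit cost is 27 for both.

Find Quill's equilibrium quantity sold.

115

Quill's profit: π = (p_{Quill} − 27)(265 − 5p_{Quill} + 2p_{Folio}).
∂π/∂p_{Quill} = 400 − 10p_{Quill} + 2p_{Folio} = 0 ⇒ p_{Quill} = 40 + 0.2p_{Folio}.
The game is symmetric, so in equilibrium p_{Folio} = p_{Quill}: the reaction function gives 0.8p_{Quill} = 40, hence p_{Quill} = 50.
q_{Quill} = 265 − 5·50 + 2·50 = 115.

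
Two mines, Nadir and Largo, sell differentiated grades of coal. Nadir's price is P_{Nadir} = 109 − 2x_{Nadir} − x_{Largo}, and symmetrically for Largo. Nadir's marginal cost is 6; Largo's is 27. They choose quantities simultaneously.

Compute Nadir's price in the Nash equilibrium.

Mine Nadir's profit: π = x_{Nadir}(109 − 2x_{Nadir} − x_{Largo}) − 6x_{Nadir}.
∂π/∂x_{Nadir} = 103 − 4x_{Nadir} − x_{Largo} = 0 ⇒ x_{Nadir} = 25.75 − 0.25x_{Largo}.
Similarly x_{Largo} = 20.5 − 0.25x_{Nadir}.
Solving the two reaction functions simultaneously: (1 − (−0.25)(−0.25))x_{Nadir} = 25.75 − 0.25·20.5, so 0.9375x_{Nadir} = 20.625 and x_{Nadir} = 22.
Then x_{Largo} = 20.5 − 0.25·22 = 15.
P_{Nadir} = 109 − 2·22 − 15 = 50.

50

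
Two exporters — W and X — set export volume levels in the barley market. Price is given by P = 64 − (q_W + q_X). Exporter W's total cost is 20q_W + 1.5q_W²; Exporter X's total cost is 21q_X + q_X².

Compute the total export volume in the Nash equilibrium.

16

Exporter W's profit: π = q_W(64 − (q_W + q_X)) − 20q_W − 1.5q_W².
∂π/∂q_W = 44 − 5q_W − q_X = 0, so q_W = 8.8 − 0.2q_X.
For X: ∂π/∂q_X = 43 − 4q_X − q_W = 0 ⇒ q_X = 10.75 − 0.25q_W.
Solving the two reaction functions simultaneously: (1 − (−0.2)(−0.25))q_W = 8.8 − 0.2·10.75, so 0.95q_W = 6.65 and q_W = 7.
Then q_X = 10.75 − 0.25·7 = 9.
Total export volume: 7 + 9 = 16.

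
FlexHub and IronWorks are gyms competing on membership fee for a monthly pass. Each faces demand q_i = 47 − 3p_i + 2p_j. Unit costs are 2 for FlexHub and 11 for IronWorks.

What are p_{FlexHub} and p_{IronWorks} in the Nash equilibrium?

FlexHub's profit: π = (p_{FlexHub} − 2)(47 − 3p_{FlexHub} + 2p_{IronWorks}).
∂π/∂p_{FlexHub} = 53 − 6p_{FlexHub} + 2p_{IronWorks} = 0 ⇒ p_{FlexHub} = 53/6 + (1/3)p_{IronWorks}.
Similarly p_{IronWorks} = 40/3 + (1/3)p_{FlexHub}.
Substituting the second reaction function into the first: p_{FlexHub} = 53/6 + (1/3)(40/3 + (1/3)p_{FlexHub}), which gives (8/9)p_{FlexHub} = 239/18 ⇒ p_{FlexHub} = 14.9375.
Then p_{IronWorks} = 40/3 + (1/3)·14.9375 = 18.3125.

14.9375, 18.3125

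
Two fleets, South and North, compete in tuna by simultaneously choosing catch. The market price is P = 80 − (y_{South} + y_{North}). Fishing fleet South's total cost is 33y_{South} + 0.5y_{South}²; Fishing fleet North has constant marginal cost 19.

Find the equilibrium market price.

Fishing fleet South's profit: π = y_{South}(80 − (y_{South} + y_{North})) − 33y_{South} − 0.5y_{South}².
∂π/∂y_{South} = 47 − 3y_{South} − y_{North} = 0, so y_{South} = 47/3 − (1/3)y_{North}.
For North: ∂π/∂y_{North} = 61 − 2y_{North} − y_{South} = 0 ⇒ y_{North} = 30.5 − 0.5y_{South}.
Solving the two reaction functions simultaneously: (1 − (−1/3)(−0.5))y_{South} = 47/3 − (1/3)·30.5, so (5/6)y_{South} = 5.5 and y_{South} = 6.6.
Then y_{North} = 30.5 − 0.5·6.6 = 27.2.
Equilibrium price: P = 80 − 33.8 = 46.2.

46.2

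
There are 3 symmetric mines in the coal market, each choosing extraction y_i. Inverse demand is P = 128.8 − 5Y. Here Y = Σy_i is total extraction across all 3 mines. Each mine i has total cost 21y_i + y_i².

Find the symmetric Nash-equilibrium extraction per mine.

A representative mine's profit is π_i = y_i(128.8 − 5Y) − 21y_i − y_i², with Y = y_i + Σ_{j≠i} y_j.
First-order condition: 107.8 − 12y_i − 5Σ_{j≠i} y_j = 0.
In a symmetric equilibrium every mine chooses the same y, so Σ_{j≠i} y_j = 2y. The condition becomes 107.8 − 22y = 0, giving y = 107.8/22 = 4.9.

4.9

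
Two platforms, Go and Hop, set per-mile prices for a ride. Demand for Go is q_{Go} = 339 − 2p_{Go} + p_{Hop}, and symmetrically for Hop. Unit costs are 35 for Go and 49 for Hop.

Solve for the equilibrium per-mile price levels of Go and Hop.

138.2, 143.8

Go's profit: π = (p_{Go} − 35)(339 − 2p_{Go} + p_{Hop}).
∂π/∂p_{Go} = 409 − 4p_{Go} + p_{Hop} = 0 ⇒ p_{Go} = 102.25 + 0.25p_{Hop}.
Similarly p_{Hop} = 109.25 + 0.25p_{Go}.
Substituting the second reaction function into the first: p_{Go} = 102.25 + 0.25(109.25 + 0.25p_{Go}), which gives 0.9375p_{Go} = 129.5625 ⇒ p_{Go} = 138.2.
Then p_{Hop} = 109.25 + 0.25·138.2 = 143.8.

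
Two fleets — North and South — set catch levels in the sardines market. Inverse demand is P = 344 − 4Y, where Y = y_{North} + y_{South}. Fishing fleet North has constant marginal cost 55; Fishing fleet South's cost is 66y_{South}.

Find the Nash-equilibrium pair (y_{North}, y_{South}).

Fishing fleet North's profit: π = y_{North}(344 − 4(y_{North} + y_{South})) − 55y_{North}.
∂π/∂y_{North} = 289 − 8y_{North} − 4y_{South} = 0, so y_{North} = 36.125 − 0.5y_{South}.
By the same steps for South: y_{South} = 34.75 − 0.5y_{North}.
Plugging y_{South} into North's best response: y_{North} = 36.125 − 0.5(34.75 − 0.5y_{North}) ⇒ 0.75y_{North} = 18.75, so y_{North} = 25.
Then y_{South} = 34.75 − 0.5·25 = 22.25.

25, 22.25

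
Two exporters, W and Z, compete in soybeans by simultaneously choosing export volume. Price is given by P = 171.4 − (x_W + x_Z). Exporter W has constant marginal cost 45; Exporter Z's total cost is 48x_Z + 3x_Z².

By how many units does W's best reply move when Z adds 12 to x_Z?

-6

Exporter W's profit: π = x_W(171.4 − (x_W + x_Z)) − 45x_W.
∂π/∂x_W = 126.4 − 2x_W − x_Z = 0, so x_W = 63.2 − 0.5x_Z.
The reaction-function slope is −0.5, so a 12-unit rise in x_Z moves x_W by −0.5 × 12 = −6. W's best response falls — the actions are strategic substitutes.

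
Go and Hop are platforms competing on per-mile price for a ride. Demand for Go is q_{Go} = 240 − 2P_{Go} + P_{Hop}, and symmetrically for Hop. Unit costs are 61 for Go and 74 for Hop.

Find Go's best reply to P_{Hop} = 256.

154.5

Go's profit: π = (P_{Go} − 61)(240 − 2P_{Go} + P_{Hop}).
∂π/∂P_{Go} = 362 − 4P_{Go} + P_{Hop} = 0 ⇒ P_{Go} = 90.5 + 0.25P_{Hop}.
At P_{Hop} = 256: P_{Go} = 90.5 + 0.25·256 = 154.5.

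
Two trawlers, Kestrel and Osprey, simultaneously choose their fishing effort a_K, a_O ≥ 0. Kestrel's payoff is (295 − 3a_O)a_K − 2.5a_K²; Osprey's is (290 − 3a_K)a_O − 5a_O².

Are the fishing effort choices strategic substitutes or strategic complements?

strategic substitutes

Expanding Kestrel's payoff: 295a_K − 3a_Oa_K − 2.5a_K².
∂π/∂a_K = 295 − 3a_O − 5a_K = 0, so a_K = 59 − 0.6a_O.
The best-response slope da_K/da_O = −0.6 < 0: the reaction function is downward-sloping, so the choices are strategic substitutes.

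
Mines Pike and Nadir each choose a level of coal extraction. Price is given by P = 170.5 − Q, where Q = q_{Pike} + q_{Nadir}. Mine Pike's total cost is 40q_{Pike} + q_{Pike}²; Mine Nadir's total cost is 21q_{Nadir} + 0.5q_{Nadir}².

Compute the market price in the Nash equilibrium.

Mine Pike's profit: π = q_{Pike}(170.5 − (q_{Pike} + q_{Nadir})) − 40q_{Pike} − q_{Pike}².
∂π/∂q_{Pike} = 130.5 − 4q_{Pike} − q_{Nadir} = 0, so q_{Pike} = 32.625 − 0.25q_{Nadir}.
For Nadir: ∂π/∂q_{Nadir} = 149.5 − 3q_{Nadir} − q_{Pike} = 0 ⇒ q_{Nadir} = 299/6 − (1/3)q_{Pike}.
Plugging q_{Nadir} into Pike's best response: q_{Pike} = 32.625 − 0.25(299/6 − (1/3)q_{Pike}) ⇒ (11/12)q_{Pike} = 121/6, so q_{Pike} = 22.
Then q_{Nadir} = 299/6 − (1/3)·22 = 42.5.
Equilibrium price: P = 170.5 − 64.5 = 106.

106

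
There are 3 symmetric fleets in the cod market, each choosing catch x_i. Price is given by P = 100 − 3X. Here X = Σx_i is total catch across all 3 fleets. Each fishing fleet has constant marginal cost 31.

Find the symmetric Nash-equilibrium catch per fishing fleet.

A representative fishing fleet's profit is π_i = x_i(100 − 3X) − 31x_i, with X = x_i + Σ_{j≠i} x_j.
First-order condition: 69 − 6x_i − 3Σ_{j≠i} x_j = 0.
With identical fishing fleets, set every x_j = x: then 69 − 6x − 6x = 0, i.e. x = 69/12 = 5.75.

5.75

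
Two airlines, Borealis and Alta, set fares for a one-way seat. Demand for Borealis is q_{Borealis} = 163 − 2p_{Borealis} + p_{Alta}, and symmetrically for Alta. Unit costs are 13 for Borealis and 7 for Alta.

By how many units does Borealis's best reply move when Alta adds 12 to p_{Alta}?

3

Borealis's profit: π = (p_{Borealis} − 13)(163 − 2p_{Borealis} + p_{Alta}).
∂π/∂p_{Borealis} = 189 − 4p_{Borealis} + p_{Alta} = 0 ⇒ p_{Borealis} = 47.25 + 0.25p_{Alta}.
The reaction-function slope is 0.25, so a 12-unit rise in p_{Alta} moves p_{Borealis} by 0.25 × 12 = 3. Borealis's best response rises — the actions are strategic complements.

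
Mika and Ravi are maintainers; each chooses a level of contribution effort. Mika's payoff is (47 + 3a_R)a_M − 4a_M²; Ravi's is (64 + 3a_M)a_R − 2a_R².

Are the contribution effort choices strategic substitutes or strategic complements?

Expanding Mika's payoff: 47a_M + 3a_Ra_M − 4a_M².
∂π/∂a_M = 47 + 3a_R − 8a_M = 0, so a_M = 5.875 + 0.375a_R.
The best-response slope da_M/da_R = 0.375 > 0: the reaction function is upward-sloping, so the choices are strategic complements.

strategic complements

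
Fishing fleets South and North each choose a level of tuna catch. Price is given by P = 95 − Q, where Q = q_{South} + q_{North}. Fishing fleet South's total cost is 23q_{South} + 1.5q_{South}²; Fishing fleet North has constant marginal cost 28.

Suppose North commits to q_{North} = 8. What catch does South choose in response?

Fishing fleet South's profit: π = q_{South}(95 − (q_{South} + q_{North})) − 23q_{South} − 1.5q_{South}².
∂π/∂q_{South} = 72 − 5q_{South} − q_{North} = 0, so q_{South} = 14.4 − 0.2q_{North}.
At q_{North} = 8: q_{South} = 14.4 − 0.2·8 = 12.8.

12.8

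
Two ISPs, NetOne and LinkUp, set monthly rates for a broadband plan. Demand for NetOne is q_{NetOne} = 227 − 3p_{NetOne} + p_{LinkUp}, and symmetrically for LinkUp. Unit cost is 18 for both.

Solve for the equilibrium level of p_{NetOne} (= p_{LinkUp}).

NetOne's profit: π = (p_{NetOne} − 18)(227 − 3p_{NetOne} + p_{LinkUp}).
∂π/∂p_{NetOne} = 281 − 6p_{NetOne} + p_{LinkUp} = 0 ⇒ p_{NetOne} = 281/6 + (1/6)p_{LinkUp}.
Setting p_{NetOne} = p_{LinkUp} in the reaction function: p_{NetOne} = 281/6 + (1/6)p_{NetOne}, so p_{NetOne} = (281/6) / (5/6) = 56.2.

56.2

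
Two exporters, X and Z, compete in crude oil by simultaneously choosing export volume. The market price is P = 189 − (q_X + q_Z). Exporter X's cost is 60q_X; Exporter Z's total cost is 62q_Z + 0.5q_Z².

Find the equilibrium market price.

112

Exporter X's profit: π = q_X(189 − (q_X + q_Z)) − 60q_X.
∂π/∂q_X = 129 − 2q_X − q_Z = 0, so q_X = 64.5 − 0.5q_Z.
For Z: ∂π/∂q_Z = 127 − 3q_Z − q_X = 0 ⇒ q_Z = 127/3 − (1/3)q_X.
Substituting the second reaction function into the first: q_X = 64.5 − 0.5(127/3 − (1/3)q_X), which gives (5/6)q_X = 130/3 ⇒ q_X = 52.
Then q_Z = 127/3 − (1/3)·52 = 25.
Equilibrium price: P = 189 − 77 = 112.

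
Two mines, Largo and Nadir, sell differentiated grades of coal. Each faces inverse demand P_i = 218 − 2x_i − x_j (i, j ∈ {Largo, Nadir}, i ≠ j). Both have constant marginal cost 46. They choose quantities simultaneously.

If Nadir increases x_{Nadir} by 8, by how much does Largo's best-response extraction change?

-2

Mine Largo's profit: π = x_{Largo}(218 − 2x_{Largo} − x_{Nadir}) − 46x_{Largo}.
∂π/∂x_{Largo} = 172 − 4x_{Largo} − x_{Nadir} = 0 ⇒ x_{Largo} = 43 − 0.25x_{Nadir}.
The reaction-function slope is −0.25, so an 8-unit rise in x_{Nadir} moves x_{Largo} by −0.25 × 8 = −2. Largo's best response falls — the actions are strategic substitutes.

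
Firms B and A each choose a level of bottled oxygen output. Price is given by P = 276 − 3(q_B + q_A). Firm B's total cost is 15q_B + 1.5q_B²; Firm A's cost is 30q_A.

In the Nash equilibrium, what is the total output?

50.2

Firm B's profit: π = q_B(276 − 3(q_B + q_A)) − 15q_B − 1.5q_B².
∂π/∂q_B = 261 − 9q_B − 3q_A = 0, so q_B = 29 − (1/3)q_A.
For A: ∂π/∂q_A = 246 − 6q_A − 3q_B = 0 ⇒ q_A = 41 − 0.5q_B.
Solving the two reaction functions simultaneously: (1 − (−1/3)(−0.5))q_B = 29 − (1/3)·41, so (5/6)q_B = 46/3 and q_B = 18.4.
Then q_A = 41 − 0.5·18.4 = 31.8.
Total output: 18.4 + 31.8 = 50.2.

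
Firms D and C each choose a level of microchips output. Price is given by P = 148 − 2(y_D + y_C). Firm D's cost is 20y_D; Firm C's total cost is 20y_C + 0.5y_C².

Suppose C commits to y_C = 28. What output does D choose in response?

18

Firm D's profit: π = y_D(148 − 2(y_D + y_C)) − 20y_D.
∂π/∂y_D = 128 − 4y_D − 2y_C = 0, so y_D = 32 − 0.5y_C.
At y_C = 28: y_D = 32 − 0.5·28 = 18.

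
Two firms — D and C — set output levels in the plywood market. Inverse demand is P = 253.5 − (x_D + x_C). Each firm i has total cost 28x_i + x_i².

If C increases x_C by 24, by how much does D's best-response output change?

-6

Firm D's profit: π = x_D(253.5 − (x_D + x_C)) − 28x_D − x_D².
∂π/∂x_D = 225.5 − 4x_D − x_C = 0, so x_D = 56.375 − 0.25x_C.
The reaction-function slope is −0.25, so a 24-unit rise in x_C moves x_D by −0.25 × 24 = −6. D's best response falls — the actions are strategic substitutes.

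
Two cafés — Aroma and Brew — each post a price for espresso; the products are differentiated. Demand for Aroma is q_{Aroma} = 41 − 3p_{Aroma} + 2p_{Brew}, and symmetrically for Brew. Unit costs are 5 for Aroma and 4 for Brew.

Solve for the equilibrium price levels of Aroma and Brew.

13.8125, 13.4375

Aroma's profit: π = (p_{Aroma} − 5)(41 − 3p_{Aroma} + 2p_{Brew}).
∂π/∂p_{Aroma} = 56 − 6p_{Aroma} + 2p_{Brew} = 0 ⇒ p_{Aroma} = 28/3 + (1/3)p_{Brew}.
Similarly p_{Brew} = 53/6 + (1/3)p_{Aroma}.
Plugging p_{Brew} into Aroma's best response: p_{Aroma} = 28/3 + (1/3)(53/6 + (1/3)p_{Aroma}) ⇒ (8/9)p_{Aroma} = 221/18, so p_{Aroma} = 13.8125.
Then p_{Brew} = 53/6 + (1/3)·13.8125 = 13.4375.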